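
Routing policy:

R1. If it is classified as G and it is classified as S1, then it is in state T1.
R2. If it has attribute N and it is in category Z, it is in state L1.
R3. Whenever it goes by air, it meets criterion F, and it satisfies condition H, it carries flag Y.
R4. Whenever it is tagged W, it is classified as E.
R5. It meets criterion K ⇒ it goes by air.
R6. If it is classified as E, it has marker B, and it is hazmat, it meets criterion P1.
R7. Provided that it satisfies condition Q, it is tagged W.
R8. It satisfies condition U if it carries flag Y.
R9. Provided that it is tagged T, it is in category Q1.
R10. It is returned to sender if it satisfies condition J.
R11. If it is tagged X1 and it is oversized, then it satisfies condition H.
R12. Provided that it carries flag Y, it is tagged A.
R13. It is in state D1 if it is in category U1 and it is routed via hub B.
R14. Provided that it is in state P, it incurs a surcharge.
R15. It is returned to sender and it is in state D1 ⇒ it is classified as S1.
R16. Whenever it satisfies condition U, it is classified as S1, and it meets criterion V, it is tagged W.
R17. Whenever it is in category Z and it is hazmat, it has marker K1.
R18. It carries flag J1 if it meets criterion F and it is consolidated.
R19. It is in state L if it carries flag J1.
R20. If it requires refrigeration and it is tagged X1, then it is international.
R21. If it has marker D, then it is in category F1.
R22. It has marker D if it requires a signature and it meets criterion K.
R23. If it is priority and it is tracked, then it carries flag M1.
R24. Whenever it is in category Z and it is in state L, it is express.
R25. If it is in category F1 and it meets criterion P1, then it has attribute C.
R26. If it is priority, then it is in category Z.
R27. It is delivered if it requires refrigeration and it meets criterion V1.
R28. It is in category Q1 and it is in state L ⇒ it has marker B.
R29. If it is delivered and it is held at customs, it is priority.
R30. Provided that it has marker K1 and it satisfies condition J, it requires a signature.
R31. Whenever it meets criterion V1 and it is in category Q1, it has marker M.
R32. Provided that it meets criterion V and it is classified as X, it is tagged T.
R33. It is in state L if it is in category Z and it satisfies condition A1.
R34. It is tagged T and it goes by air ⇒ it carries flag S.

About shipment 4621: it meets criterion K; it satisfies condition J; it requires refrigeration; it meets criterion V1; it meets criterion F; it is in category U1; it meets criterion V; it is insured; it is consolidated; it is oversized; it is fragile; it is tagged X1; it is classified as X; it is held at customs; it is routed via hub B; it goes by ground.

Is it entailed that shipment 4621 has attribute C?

No

Forward chaining from the given facts derives: goes by air, is returned to sender, satisfies condition H, is in state D1, is classified as S1, carries flag J1, is in state L, is international, is delivered, is priority, is tagged T, carries flag S, carries flag Y, satisfies condition U, is in category Q1, is tagged A, is tagged W, is in category Z, has marker B, has marker M, is classified as E, is express.
The only rule concluding "it has attribute C" is R25, which needs "it is in category F1"; that is never established.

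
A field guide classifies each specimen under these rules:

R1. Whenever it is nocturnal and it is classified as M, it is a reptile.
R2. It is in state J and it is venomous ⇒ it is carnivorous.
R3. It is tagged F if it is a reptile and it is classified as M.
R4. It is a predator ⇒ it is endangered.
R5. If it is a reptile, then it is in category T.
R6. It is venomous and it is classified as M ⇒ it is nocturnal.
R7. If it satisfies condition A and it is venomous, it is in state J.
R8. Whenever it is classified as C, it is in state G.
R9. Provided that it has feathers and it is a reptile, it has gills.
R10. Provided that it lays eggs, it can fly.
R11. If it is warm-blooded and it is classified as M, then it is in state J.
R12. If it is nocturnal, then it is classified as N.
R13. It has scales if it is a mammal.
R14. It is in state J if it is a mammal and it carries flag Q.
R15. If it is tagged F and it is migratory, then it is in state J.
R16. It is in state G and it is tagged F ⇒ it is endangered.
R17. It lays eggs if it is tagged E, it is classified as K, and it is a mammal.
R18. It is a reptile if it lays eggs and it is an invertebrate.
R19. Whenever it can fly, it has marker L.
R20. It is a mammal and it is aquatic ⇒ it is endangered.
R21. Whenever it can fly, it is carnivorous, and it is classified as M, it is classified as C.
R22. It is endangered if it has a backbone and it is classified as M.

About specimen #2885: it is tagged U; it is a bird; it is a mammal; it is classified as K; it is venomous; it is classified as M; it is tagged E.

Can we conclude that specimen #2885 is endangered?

Forward chaining from the given facts derives: is nocturnal, is classified as N, has scales, lays eggs, is a reptile, is tagged F, is in category T, can fly, has marker L.
Rules concluding "it is endangered": R4 needs "it is a predator"; R16 needs "it is in state G"; R20 needs "it is aquatic"; R22 needs "it has a backbone" — none of these are established.

No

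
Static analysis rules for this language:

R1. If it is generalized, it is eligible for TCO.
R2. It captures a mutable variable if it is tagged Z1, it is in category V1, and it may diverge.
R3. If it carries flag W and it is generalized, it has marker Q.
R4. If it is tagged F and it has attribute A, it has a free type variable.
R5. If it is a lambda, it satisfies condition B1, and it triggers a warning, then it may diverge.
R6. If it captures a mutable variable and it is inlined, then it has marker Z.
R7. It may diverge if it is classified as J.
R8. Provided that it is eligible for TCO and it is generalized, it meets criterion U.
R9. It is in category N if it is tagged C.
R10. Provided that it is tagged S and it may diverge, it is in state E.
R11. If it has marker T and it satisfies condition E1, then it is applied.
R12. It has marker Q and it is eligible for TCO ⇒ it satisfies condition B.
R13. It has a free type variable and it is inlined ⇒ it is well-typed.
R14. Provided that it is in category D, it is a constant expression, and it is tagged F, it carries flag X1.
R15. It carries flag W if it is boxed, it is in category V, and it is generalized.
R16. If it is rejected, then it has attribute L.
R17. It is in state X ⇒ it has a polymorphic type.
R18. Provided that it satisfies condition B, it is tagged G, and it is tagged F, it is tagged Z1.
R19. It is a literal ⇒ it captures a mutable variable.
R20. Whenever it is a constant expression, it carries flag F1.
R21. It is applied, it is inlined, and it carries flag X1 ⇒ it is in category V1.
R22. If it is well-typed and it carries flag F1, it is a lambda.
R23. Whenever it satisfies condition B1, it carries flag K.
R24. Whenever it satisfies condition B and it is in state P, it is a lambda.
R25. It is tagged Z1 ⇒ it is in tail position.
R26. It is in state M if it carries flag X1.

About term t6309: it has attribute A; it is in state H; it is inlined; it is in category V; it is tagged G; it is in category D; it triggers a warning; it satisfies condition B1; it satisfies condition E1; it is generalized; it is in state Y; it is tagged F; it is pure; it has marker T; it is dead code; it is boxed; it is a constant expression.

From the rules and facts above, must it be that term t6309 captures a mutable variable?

By R1 (it is generalized): it is eligible for TCO.
By R4 (it is tagged F, it has attribute A): it has a free type variable.
By R11 (it has marker T, it satisfies condition E1): it is applied.
By R13 (it has a free type variable, it is inlined): it is well-typed.
By R14 (it is in category D, it is a constant expression, it is tagged F): it carries flag X1.
By R15 (it is boxed, it is in category V, it is generalized): it carries flag W.
By R20 (it is a constant expression): it carries flag F1.
By R21 (it is applied, it is inlined, it carries flag X1): it is in category V1.
By R22 (it is well-typed, it carries flag F1): it is a lambda.
By R3 (it carries flag W, it is generalized): it has marker Q.
By R5 (it is a lambda, it satisfies condition B1, it triggers a warning): it may diverge.
By R12 (it has marker Q, it is eligible for TCO): it satisfies condition B.
By R18 (it satisfies condition B, it is tagged G, it is tagged F): it is tagged Z1.
By R2 (it is tagged Z1, it is in category V1, it may diverge): it captures a mutable variable.

Yes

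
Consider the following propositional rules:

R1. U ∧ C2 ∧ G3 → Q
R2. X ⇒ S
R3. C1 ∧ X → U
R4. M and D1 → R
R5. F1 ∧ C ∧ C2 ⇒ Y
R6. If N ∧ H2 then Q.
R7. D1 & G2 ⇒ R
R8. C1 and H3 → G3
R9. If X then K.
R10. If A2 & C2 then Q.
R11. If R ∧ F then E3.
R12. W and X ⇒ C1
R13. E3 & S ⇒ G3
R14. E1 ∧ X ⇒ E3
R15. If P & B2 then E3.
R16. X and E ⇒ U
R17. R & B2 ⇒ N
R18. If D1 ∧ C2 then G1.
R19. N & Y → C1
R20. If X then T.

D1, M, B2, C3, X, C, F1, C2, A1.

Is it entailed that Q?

No

Forward chaining from the given facts derives: S, R, Y, K, N, G1, C1, T, U.
Rules concluding Q: R1 needs G3; R6 needs H2; R10 needs A2 — none of these are established.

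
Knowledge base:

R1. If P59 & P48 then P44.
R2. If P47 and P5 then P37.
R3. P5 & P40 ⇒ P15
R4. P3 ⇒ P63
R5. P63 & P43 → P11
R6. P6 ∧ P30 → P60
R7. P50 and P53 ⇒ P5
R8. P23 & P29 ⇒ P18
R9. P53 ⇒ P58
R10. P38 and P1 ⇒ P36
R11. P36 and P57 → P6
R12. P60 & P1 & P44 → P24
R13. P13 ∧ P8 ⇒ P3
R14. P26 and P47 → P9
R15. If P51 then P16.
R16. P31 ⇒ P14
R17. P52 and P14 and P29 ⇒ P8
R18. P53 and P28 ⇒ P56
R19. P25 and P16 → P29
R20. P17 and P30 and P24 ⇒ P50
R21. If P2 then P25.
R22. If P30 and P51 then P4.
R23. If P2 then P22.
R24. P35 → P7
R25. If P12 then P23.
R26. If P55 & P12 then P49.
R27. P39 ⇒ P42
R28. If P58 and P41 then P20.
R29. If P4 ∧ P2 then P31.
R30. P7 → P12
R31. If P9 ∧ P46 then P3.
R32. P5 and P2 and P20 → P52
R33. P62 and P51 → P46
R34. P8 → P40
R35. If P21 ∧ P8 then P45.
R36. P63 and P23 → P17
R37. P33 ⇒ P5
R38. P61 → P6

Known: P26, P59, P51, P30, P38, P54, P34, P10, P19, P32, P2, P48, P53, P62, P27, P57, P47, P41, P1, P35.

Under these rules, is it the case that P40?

Yes

P44  (by R1: P59, P48)
P58  (by R9: P53)
P36  (by R10: P38, P1)
P6  (by R11: P36, P57)
P9  (by R14: P26, P47)
P16  (by R15: P51)
P25  (by R21: P2)
P4  (by R22: P30, P51)
P7  (by R24: P35)
P20  (by R28: P58, P41)
P31  (by R29: P4, P2)
P12  (by R30: P7)
P46  (by R33: P62, P51)
P60  (by R6: P6, P30)
P24  (by R12: P60, P1, P44)
P14  (by R16: P31)
P29  (by R19: P25, P16)
P23  (by R25: P12)
P3  (by R31: P9, P46)
P63  (by R4: P3)
P17  (by R36: P63, P23)
P50  (by R20: P17, P30, P24)
P5  (by R7: P50, P53)
P52  (by R32: P5, P2, P20)
P8  (by R17: P52, P14, P29)
P40  (by R34: P8)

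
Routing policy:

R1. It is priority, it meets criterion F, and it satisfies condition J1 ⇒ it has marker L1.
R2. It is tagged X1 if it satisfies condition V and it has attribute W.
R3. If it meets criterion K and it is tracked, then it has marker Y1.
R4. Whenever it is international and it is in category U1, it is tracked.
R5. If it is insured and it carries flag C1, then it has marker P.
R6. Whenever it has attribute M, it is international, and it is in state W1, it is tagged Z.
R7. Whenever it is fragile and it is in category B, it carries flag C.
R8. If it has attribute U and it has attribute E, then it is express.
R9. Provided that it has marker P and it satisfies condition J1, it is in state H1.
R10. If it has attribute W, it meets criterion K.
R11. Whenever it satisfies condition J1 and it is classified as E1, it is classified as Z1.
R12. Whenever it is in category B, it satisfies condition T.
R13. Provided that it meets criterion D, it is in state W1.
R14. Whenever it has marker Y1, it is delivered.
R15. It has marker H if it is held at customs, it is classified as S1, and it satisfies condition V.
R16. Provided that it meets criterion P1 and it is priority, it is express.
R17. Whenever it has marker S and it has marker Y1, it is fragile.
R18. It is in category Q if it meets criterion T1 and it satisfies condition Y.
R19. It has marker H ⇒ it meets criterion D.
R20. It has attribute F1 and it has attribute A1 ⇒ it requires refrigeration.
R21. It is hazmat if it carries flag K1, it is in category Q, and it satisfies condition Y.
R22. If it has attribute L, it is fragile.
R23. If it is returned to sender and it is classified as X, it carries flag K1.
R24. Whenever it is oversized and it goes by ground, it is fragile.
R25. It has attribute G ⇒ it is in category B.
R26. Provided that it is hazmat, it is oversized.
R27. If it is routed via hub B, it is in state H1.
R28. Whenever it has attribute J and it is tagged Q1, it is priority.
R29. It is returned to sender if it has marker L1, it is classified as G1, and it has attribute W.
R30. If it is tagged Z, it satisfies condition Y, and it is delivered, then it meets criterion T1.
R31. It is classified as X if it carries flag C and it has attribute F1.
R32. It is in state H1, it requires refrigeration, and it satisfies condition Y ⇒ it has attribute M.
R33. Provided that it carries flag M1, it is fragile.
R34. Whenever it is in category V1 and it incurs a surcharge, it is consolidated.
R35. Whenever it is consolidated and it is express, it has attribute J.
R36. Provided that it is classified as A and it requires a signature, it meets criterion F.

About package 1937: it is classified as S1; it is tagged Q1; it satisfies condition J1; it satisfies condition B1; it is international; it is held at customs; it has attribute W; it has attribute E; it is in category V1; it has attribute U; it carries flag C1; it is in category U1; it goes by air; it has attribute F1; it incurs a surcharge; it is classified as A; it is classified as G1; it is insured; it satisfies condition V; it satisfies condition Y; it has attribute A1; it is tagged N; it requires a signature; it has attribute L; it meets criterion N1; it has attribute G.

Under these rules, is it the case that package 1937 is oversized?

By R4 (it is international, it is in category U1): it is tracked.
By R5 (it is insured, it carries flag C1): it has marker P.
By R8 (it has attribute U, it has attribute E): it is express.
By R9 (it has marker P, it satisfies condition J1): it is in state H1.
By R10 (it has attribute W): it meets criterion K.
By R15 (it is held at customs, it is classified as S1, it satisfies condition V): it has marker H.
By R19 (it has marker H): it meets criterion D.
By R20 (it has attribute F1, it has attribute A1): it requires refrigeration.
By R22 (it has attribute L): it is fragile.
By R25 (it has attribute G): it is in category B.
By R32 (it is in state H1, it requires refrigeration, it satisfies condition Y): it has attribute M.
By R34 (it is in category V1, it incurs a surcharge): it is consolidated.
By R35 (it is consolidated, it is express): it has attribute J.
By R36 (it is classified as A, it requires a signature): it meets criterion F.
By R3 (it meets criterion K, it is tracked): it has marker Y1.
By R7 (it is fragile, it is in category B): it carries flag C.
By R13 (it meets criterion D): it is in state W1.
By R14 (it has marker Y1): it is delivered.
By R28 (it has attribute J, it is tagged Q1): it is priority.
By R31 (it carries flag C, it has attribute F1): it is classified as X.
By R1 (it is priority, it meets criterion F, it satisfies condition J1): it has marker L1.
By R6 (it has attribute M, it is international, it is in state W1): it is tagged Z.
By R29 (it has marker L1, it is classified as G1, it has attribute W): it is returned to sender.
By R30 (it is tagged Z, it satisfies condition Y, it is delivered): it meets criterion T1.
By R18 (it meets criterion T1, it satisfies condition Y): it is in category Q.
By R23 (it is returned to sender, it is classified as X): it carries flag K1.
By R21 (it carries flag K1, it is in category Q, it satisfies condition Y): it is hazmat.
By R26 (it is hazmat): it is oversized.

Yes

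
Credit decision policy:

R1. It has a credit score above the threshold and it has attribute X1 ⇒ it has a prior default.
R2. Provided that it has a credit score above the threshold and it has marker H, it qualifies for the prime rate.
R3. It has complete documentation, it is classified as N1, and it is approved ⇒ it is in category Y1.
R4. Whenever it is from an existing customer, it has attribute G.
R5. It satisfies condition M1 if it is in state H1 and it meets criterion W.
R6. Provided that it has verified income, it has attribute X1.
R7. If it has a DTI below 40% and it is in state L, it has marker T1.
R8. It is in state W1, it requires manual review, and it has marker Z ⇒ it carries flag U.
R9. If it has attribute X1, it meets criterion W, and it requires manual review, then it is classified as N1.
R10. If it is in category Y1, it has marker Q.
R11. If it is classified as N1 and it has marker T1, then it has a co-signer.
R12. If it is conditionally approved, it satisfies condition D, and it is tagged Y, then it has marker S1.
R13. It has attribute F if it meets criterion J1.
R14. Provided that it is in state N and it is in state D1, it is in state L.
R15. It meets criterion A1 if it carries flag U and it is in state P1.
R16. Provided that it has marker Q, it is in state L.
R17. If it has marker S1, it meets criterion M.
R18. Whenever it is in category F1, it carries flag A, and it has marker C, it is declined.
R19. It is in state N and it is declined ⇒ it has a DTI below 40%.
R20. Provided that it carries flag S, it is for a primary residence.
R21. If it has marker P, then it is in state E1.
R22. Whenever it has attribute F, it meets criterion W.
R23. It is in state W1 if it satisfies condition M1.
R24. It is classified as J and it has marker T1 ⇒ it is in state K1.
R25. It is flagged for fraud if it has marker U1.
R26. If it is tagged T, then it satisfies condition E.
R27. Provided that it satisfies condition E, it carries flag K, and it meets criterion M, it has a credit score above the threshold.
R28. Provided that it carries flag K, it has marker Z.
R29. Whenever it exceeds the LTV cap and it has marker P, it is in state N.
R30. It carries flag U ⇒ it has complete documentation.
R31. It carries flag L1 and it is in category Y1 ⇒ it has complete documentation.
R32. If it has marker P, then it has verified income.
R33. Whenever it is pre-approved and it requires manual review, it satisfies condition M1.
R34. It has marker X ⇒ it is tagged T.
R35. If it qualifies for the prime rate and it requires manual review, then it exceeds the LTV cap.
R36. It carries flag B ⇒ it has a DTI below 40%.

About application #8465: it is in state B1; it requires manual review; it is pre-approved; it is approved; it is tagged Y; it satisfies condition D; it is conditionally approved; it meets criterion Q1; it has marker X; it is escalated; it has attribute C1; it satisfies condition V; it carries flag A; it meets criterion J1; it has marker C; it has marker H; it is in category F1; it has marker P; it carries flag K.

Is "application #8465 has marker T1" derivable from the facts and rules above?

By R12 (it is conditionally approved, it satisfies condition D, it is tagged Y): it has marker S1.
By R13 (it meets criterion J1): it has attribute F.
By R17 (it has marker S1): it meets criterion M.
By R18 (it is in category F1, it carries flag A, it has marker C): it is declined.
By R22 (it has attribute F): it meets criterion W.
By R28 (it carries flag K): it has marker Z.
By R32 (it has marker P): it has verified income.
By R33 (it is pre-approved, it requires manual review): it satisfies condition M1.
By R34 (it has marker X): it is tagged T.
By R6 (it has verified income): it has attribute X1.
By R9 (it has attribute X1, it meets criterion W, it requires manual review): it is classified as N1.
By R23 (it satisfies condition M1): it is in state W1.
By R26 (it is tagged T): it satisfies condition E.
By R27 (it satisfies condition E, it carries flag K, it meets criterion M): it has a credit score above the threshold.
By R2 (it has a credit score above the threshold, it has marker H): it qualifies for the prime rate.
By R8 (it is in state W1, it requires manual review, it has marker Z): it carries flag U.
By R30 (it carries flag U): it has complete documentation.
By R35 (it qualifies for the prime rate, it requires manual review): it exceeds the LTV cap.
By R3 (it has complete documentation, it is classified as N1, it is approved): it is in category Y1.
By R10 (it is in category Y1): it has marker Q.
By R16 (it has marker Q): it is in state L.
By R29 (it exceeds the LTV cap, it has marker P): it is in state N.
By R19 (it is in state N, it is declined): it has a DTI below 40%.
By R7 (it has a DTI below 40%, it is in state L): it has marker T1.

Yes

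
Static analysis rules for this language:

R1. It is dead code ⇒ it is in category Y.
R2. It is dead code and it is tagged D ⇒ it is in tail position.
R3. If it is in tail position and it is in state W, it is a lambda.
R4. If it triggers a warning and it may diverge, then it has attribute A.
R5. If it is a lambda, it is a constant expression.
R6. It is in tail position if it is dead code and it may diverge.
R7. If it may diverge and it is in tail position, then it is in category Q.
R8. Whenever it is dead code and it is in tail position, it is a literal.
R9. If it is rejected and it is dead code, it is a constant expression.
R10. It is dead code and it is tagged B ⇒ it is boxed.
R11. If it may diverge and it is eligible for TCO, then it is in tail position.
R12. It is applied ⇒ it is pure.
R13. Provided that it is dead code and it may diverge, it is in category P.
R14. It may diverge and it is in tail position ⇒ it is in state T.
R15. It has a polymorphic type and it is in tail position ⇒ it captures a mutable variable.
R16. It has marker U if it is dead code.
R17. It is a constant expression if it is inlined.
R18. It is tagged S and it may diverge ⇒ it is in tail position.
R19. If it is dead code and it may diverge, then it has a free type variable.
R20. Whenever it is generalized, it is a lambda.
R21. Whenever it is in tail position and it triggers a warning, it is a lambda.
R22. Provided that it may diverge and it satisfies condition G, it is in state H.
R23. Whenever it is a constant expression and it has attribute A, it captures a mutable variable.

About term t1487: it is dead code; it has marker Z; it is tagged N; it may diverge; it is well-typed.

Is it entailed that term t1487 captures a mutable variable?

No

Forward chaining from the given facts derives: is in category Y, is in tail position, is in category Q, is a literal, is in category P, is in state T, has marker U, has a free type variable.
Rules concluding "it captures a mutable variable": R15 needs "it has a polymorphic type"; R23 needs "it is a constant expression" — none of these are established.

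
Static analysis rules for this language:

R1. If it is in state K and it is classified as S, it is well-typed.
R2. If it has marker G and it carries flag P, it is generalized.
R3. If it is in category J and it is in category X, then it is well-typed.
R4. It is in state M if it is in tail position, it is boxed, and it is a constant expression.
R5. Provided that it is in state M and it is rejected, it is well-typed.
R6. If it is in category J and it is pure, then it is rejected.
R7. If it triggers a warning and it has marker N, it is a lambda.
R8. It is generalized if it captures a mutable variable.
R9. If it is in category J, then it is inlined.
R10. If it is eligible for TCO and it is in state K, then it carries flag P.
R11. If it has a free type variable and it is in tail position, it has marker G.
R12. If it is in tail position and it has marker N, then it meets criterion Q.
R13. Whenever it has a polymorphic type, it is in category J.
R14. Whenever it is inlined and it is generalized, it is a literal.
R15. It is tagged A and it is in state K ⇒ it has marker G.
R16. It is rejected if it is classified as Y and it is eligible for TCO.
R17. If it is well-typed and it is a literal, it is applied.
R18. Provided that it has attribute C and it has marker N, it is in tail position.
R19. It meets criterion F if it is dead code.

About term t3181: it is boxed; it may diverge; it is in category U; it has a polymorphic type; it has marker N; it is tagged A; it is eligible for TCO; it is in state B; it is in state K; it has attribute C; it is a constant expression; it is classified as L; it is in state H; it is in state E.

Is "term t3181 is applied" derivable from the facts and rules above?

No

Forward chaining from the given facts derives: carries flag P, is in category J, has marker G, is in tail position, is generalized, is in state M, is inlined, meets criterion Q, is a literal.
The only rule concluding "it is applied" is R17, which needs "it is well-typed"; that is never established.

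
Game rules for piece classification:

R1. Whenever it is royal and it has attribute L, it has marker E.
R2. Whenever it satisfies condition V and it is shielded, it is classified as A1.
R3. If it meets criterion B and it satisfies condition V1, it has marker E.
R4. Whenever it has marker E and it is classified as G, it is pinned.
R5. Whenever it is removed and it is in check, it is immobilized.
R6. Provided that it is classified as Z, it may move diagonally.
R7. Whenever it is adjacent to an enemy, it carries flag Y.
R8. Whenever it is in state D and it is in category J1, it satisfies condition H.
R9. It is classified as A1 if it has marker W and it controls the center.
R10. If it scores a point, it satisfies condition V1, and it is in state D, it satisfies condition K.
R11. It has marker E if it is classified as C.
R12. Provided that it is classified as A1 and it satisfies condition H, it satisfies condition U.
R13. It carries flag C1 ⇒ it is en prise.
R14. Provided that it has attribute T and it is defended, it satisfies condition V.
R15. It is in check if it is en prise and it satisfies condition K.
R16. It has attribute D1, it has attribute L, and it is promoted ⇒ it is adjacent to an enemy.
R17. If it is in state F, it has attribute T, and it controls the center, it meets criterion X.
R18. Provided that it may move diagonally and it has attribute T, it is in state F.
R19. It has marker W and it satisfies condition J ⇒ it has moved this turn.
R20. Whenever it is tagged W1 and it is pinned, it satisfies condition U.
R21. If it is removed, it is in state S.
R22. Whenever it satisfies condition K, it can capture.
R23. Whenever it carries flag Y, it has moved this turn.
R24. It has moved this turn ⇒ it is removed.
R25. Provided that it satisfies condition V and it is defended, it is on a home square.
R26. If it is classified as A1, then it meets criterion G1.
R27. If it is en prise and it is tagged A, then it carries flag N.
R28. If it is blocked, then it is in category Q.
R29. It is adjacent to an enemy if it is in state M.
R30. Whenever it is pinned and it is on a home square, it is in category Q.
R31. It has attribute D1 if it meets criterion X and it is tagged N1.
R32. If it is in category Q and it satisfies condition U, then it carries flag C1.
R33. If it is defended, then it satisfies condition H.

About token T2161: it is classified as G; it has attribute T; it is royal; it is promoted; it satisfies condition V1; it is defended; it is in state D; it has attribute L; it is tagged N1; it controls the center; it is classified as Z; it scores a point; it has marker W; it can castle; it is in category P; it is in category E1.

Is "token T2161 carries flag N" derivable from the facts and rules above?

No

Forward chaining from the given facts derives: has marker E, is pinned, may move diagonally, is classified as A1, satisfies condition K, satisfies condition V, is in state F, can capture, is on a home square, meets criterion G1, is in category Q, satisfies condition H, satisfies condition U, meets criterion X, has attribute D1, carries flag C1, is en prise, is in check, is adjacent to an enemy, carries flag Y, has moved this turn, is removed, is immobilized, is in state S.
The only rule concluding "it carries flag N" is R27, which needs "it is tagged A"; that is never established.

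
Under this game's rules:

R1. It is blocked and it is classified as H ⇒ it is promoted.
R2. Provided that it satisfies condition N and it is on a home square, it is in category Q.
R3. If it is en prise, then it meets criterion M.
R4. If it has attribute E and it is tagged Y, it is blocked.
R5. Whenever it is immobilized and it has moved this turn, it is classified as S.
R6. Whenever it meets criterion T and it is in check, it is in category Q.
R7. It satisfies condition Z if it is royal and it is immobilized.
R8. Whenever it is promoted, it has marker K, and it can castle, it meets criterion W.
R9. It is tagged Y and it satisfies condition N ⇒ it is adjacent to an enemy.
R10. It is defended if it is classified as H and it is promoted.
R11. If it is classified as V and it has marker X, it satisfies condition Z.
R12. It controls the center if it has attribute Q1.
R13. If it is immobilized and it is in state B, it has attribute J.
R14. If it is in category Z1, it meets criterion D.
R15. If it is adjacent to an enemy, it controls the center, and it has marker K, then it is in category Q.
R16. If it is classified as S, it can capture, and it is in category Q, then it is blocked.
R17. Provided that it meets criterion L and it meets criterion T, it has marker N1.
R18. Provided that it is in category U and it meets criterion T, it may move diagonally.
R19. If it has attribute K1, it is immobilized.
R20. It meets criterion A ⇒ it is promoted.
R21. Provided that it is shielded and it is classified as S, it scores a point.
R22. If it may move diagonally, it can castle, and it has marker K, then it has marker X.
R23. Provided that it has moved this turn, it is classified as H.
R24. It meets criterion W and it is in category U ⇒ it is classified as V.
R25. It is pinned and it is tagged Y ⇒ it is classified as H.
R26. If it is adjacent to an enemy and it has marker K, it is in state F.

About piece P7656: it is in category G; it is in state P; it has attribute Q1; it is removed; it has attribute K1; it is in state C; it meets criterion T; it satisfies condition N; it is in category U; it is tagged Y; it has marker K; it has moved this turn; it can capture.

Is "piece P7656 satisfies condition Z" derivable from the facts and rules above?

Forward chaining from the given facts derives: is adjacent to an enemy, controls the center, is in category Q, may move diagonally, is immobilized, is classified as H, is in state F, is classified as S, is blocked, is promoted, is defended.
Rules concluding "it satisfies condition Z": R7 needs "it is royal"; R11 needs "it is classified as V" — none of these are established.

No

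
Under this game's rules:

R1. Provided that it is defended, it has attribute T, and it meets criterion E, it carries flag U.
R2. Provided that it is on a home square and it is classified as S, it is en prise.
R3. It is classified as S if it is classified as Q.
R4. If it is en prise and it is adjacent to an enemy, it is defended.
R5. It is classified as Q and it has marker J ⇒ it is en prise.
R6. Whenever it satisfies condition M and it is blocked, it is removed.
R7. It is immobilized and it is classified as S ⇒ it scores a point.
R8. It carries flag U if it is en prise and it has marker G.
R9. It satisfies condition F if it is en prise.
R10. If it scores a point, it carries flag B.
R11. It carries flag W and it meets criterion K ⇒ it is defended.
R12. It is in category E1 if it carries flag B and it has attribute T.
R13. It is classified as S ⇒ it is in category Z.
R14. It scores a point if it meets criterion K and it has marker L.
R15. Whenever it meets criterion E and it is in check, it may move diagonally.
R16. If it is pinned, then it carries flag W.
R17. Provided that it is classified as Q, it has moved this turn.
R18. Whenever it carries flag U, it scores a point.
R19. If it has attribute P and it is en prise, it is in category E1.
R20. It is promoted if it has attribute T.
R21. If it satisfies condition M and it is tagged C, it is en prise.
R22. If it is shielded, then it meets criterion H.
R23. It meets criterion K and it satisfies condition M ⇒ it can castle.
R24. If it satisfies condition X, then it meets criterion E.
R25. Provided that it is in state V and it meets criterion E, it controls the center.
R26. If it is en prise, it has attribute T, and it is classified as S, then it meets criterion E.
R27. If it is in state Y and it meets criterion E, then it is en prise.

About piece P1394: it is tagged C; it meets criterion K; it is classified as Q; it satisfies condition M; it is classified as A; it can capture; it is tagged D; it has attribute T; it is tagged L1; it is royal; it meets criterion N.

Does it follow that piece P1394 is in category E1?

No

Forward chaining from the given facts derives: is classified as S, is in category Z, has moved this turn, is promoted, is en prise, can castle, meets criterion E, satisfies condition F.
Rules concluding "it is in category E1": R12 needs "it carries flag B"; R19 needs "it has attribute P" — none of these are established.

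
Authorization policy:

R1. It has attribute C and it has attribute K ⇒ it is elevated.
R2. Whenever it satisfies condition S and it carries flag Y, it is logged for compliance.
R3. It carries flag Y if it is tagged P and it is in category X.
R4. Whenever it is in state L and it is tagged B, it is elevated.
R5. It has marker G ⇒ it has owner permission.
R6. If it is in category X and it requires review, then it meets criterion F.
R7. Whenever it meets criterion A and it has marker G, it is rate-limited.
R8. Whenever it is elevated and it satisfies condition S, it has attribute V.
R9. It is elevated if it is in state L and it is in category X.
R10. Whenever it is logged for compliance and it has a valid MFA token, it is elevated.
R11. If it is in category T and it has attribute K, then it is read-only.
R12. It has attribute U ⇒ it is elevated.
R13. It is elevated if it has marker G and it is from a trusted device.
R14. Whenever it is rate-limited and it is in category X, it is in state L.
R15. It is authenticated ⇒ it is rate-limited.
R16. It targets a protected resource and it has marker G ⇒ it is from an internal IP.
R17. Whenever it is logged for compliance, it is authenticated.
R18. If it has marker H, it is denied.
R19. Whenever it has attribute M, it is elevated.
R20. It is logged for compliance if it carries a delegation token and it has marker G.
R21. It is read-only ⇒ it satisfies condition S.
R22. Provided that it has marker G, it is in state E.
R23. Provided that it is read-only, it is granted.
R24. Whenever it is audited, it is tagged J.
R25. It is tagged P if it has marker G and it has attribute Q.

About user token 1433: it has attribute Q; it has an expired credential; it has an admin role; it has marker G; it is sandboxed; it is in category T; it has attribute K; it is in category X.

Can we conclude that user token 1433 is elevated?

By R11 (it is in category T, it has attribute K): it is read-only.
By R21 (it is read-only): it satisfies condition S.
By R25 (it has marker G, it has attribute Q): it is tagged P.
By R3 (it is tagged P, it is in category X): it carries flag Y.
By R2 (it satisfies condition S, it carries flag Y): it is logged for compliance.
By R17 (it is logged for compliance): it is authenticated.
By R15 (it is authenticated): it is rate-limited.
By R14 (it is rate-limited, it is in category X): it is in state L.
By R9 (it is in state L, it is in category X): it is elevated.

Yes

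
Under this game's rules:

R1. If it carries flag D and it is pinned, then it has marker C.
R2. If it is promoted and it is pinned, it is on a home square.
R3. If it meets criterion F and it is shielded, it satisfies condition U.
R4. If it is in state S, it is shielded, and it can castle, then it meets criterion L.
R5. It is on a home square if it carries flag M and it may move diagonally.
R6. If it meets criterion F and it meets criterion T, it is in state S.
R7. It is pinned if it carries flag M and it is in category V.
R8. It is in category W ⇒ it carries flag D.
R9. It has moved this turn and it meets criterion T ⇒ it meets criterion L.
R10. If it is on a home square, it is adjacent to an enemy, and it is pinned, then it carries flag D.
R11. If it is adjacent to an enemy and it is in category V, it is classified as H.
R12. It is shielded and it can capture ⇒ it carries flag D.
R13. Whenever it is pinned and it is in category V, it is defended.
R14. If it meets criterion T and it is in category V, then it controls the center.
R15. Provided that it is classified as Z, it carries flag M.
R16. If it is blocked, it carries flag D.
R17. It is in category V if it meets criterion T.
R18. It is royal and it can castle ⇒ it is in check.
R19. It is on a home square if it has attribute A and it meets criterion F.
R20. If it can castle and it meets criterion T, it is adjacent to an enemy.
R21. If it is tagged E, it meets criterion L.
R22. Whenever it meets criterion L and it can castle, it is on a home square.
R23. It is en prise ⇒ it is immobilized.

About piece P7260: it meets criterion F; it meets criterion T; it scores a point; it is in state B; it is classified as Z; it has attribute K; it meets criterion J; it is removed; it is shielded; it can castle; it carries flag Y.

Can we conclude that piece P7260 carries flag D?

Yes

By R6 (it meets criterion F, it meets criterion T): it is in state S.
By R15 (it is classified as Z): it carries flag M.
By R17 (it meets criterion T): it is in category V.
By R20 (it can castle, it meets criterion T): it is adjacent to an enemy.
By R4 (it is in state S, it is shielded, it can castle): it meets criterion L.
By R7 (it carries flag M, it is in category V): it is pinned.
By R22 (it meets criterion L, it can castle): it is on a home square.
By R10 (it is on a home square, it is adjacent to an enemy, it is pinned): it carries flag D.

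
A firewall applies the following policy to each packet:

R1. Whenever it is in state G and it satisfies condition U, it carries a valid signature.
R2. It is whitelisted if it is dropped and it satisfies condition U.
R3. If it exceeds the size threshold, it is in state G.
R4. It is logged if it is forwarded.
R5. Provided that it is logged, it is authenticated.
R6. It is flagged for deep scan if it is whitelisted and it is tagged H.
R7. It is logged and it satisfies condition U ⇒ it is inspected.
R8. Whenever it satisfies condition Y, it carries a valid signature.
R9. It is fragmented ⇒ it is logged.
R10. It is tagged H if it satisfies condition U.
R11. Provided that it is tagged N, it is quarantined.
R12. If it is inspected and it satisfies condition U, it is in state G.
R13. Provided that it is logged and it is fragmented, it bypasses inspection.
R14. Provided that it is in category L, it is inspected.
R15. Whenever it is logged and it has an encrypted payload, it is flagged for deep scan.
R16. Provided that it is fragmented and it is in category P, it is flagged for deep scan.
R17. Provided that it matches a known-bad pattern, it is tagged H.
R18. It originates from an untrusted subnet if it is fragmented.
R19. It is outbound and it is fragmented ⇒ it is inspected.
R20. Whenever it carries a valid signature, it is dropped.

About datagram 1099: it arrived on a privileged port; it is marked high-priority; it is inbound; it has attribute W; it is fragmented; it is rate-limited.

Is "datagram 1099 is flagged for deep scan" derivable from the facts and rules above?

No

Forward chaining from the given facts derives: is logged, bypasses inspection, originates from an untrusted subnet, is authenticated.
Rules concluding "it is flagged for deep scan": R6 needs "it is whitelisted"; R15 needs "it has an encrypted payload"; R16 needs "it is in category P" — none of these are established.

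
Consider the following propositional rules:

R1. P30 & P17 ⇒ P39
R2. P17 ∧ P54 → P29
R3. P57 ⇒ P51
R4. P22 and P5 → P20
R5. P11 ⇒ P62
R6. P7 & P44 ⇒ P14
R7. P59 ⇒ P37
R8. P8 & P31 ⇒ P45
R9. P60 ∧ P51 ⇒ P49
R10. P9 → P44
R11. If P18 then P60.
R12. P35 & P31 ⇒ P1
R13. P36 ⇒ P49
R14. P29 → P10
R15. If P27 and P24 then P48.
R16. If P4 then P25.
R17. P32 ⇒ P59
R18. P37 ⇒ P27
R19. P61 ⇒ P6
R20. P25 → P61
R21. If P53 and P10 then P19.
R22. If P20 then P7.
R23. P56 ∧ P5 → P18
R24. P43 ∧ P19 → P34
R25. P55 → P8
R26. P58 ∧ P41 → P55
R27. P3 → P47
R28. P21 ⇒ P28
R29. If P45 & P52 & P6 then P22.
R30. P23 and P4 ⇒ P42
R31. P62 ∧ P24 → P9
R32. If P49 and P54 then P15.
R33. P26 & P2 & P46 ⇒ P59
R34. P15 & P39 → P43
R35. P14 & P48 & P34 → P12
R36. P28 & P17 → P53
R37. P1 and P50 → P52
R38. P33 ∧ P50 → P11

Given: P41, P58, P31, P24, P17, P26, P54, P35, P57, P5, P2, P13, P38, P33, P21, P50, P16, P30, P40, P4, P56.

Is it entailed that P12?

No

Forward chaining from the given facts derives: P39, P29, P51, P1, P10, P25, P61, P18, P55, P28, P53, P52, P11, P62, P60, P6, P19, P8, P9, P45, P49, P44, P22, P15, P43, P20, P7, P34, P14.
The only rule concluding P12 is R35, which needs P48; that is never established.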